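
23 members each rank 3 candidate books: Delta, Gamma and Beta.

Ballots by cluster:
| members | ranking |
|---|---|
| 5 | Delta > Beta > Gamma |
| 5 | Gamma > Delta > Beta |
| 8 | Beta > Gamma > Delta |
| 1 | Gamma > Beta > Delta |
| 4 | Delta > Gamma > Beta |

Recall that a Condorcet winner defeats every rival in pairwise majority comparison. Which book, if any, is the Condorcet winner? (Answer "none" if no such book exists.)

none

Check each pair by majority over 23 ballots:
Delta vs Gamma: Gamma wins 14–9.
Delta vs Beta: Delta, 14–9.
Gamma vs Beta: Beta, 13–10.
No book is unbeaten: Delta loses to Gamma; Gamma loses to Beta; Beta loses to Delta. In particular Delta beats Beta beats Gamma beats Delta is a majority cycle — no Condorcet winner exists.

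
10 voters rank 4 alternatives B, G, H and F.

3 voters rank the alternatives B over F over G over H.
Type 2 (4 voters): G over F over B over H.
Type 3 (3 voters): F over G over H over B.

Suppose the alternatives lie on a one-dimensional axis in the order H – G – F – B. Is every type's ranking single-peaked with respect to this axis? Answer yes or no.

Axis positions: H=1, G=2, F=3, B=4.
Type 1 (peak B at position 4): ranking walks positions 4-3-2-1, expanding outward from the peak — single-peaked.
Type 2 (peak G at position 2): ranking walks positions 2-3-4-1, expanding outward from the peak — single-peaked.
Type 3 (peak F at position 3): ranking walks positions 3-2-1-4, expanding outward from the peak — single-peaked.
Every ranking is single-peaked on this axis.

yes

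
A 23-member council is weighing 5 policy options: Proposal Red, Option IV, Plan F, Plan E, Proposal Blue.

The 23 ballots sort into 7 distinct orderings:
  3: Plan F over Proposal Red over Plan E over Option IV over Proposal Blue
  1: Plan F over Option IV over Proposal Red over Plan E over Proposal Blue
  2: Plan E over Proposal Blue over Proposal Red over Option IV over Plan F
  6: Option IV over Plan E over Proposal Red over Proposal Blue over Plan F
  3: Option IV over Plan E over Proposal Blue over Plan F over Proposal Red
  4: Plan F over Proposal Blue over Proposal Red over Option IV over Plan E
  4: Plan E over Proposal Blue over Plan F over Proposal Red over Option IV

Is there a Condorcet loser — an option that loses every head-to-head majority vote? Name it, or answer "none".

none

Head-to-head results (23 council members):
Proposal Red vs Option IV: Proposal Red is ranked higher on 3+2+4+4 = 13 ballots, Option IV on 10. Proposal Red wins 13–10.
Proposal Red–Plan F: Plan F 15–8.
Proposal Red vs Plan E: Plan E wins 15–8.
Proposal Red vs Proposal Blue: 3+1+6 = 10 for Proposal Red, 13 for Proposal Blue — Proposal Blue by 13–10.
Option IV vs Plan F: Plan F wins 12–11.
Option IV vs Plan E: Option IV preferred on 1+6+3+4 = 14 ballots; Option IV wins 14–9.
Option IV vs Proposal Blue: Option IV wins 13–10.
Plan F vs Plan E: 8 to 15, Plan E.
Plan F–Proposal Blue: Proposal Blue 15–8.
Plan E–Proposal Blue: Plan E 19–4.
Each option has at least one pairwise win (Proposal Red beats Option IV; Option IV beats Plan E; Plan F beats Proposal Red; Plan E beats Proposal Red; Proposal Blue beats Proposal Red) — no Condorcet loser.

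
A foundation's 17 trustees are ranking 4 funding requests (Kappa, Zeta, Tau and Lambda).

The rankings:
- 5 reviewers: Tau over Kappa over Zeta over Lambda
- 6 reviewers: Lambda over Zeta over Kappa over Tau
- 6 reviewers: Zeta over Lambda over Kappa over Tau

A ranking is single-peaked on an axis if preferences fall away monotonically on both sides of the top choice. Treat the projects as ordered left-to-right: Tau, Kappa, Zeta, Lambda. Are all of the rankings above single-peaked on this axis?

yes

Axis positions: Tau=1, Kappa=2, Zeta=3, Lambda=4.
Group 1 (peak Tau at position 1): ranking walks positions 1-2-3-4, expanding outward from the peak — single-peaked.
Group 2 (peak Lambda at position 4): ranking walks positions 4-3-2-1, expanding outward from the peak — single-peaked.
Group 3 (peak Zeta at position 3): ranking walks positions 3-4-2-1, expanding outward from the peak — single-peaked.
Every ranking is single-peaked on this axis.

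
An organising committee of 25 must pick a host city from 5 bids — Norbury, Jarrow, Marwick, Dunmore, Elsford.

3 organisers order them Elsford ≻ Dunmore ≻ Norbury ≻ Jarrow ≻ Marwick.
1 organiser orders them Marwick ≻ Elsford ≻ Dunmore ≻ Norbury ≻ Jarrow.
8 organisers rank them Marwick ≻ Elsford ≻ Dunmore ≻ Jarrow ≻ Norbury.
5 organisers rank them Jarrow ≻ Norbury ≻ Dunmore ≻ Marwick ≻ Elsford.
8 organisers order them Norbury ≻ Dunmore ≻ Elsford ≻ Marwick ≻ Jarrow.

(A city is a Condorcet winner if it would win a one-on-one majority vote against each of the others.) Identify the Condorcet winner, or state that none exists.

none

Head-to-head results (25 organisers):
Norbury vs Jarrow: Norbury preferred on 3+1+8 = 12 ballots; Jarrow wins 13–12.
Norbury vs Marwick: Norbury preferred on 3+5+8 = 16 ballots; Norbury wins 16–9.
Norbury vs Dunmore: 13 to 12, Norbury.
Norbury vs Elsford: 5+8 = 13 for Norbury, 12 for Elsford — Norbury by 13–12.
Jarrow vs Marwick: Jarrow preferred on 3+5 = 8 ballots; Marwick wins 17–8.
Jarrow vs Dunmore: Jarrow preferred on 5 ballots; Dunmore wins 20–5.
Jarrow vs Elsford: 5 to 20, Elsford.
Marwick vs Dunmore: Marwick preferred on 1+8 = 9 ballots; Dunmore wins 16–9.
Marwick vs Elsford: 14 to 11, Marwick.
Dunmore vs Elsford: Dunmore preferred on 5+8 = 13 ballots; Dunmore wins 13–12.
Every city loses at least once (Norbury loses to Jarrow; Jarrow loses to Marwick; Marwick loses to Norbury; Dunmore loses to Norbury; Elsford loses to Norbury). The majority relation contains the cycle Norbury > Marwick > Jarrow > Norbury, so there is no Condorcet winner.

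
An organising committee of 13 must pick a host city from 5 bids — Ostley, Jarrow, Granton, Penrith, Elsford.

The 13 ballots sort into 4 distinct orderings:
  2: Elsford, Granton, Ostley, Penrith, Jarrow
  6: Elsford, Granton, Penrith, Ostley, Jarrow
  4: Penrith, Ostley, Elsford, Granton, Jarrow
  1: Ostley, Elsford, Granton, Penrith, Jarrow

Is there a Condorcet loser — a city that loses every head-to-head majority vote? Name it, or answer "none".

Jarrow

Head-to-head results (13 organisers):
Ostley vs Jarrow: 2+6+4+1 = 13 for Ostley, 0 for Jarrow — Ostley by 13–0.
Ostley vs Granton: Granton, 8–5.
Ostley vs Penrith: Penrith wins 10–3.
Ostley vs Elsford: 4+1 = 5 for Ostley, 8 for Elsford — Elsford by 8–5.
Jarrow vs Granton: Granton wins 13–0.
Jarrow–Penrith: Penrith 13–0.
Jarrow–Elsford: Elsford 13–0.
Granton vs Penrith: Granton, 9–4.
Granton vs Elsford: Elsford wins 13–0.
Penrith vs Elsford: 4 for Penrith, 9 for Elsford — Elsford by 9–4.
Jarrow is beaten in every head-to-head and is the Condorcet loser.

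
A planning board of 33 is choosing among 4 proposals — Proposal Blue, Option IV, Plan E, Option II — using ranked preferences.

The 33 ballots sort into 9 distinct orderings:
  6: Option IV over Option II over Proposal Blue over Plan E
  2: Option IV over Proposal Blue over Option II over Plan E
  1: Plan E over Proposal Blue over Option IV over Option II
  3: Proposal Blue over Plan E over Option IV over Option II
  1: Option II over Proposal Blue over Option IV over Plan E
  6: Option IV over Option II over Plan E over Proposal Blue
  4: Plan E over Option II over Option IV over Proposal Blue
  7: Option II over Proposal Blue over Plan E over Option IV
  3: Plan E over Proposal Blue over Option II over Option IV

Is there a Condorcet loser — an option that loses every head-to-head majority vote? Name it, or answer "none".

Pairwise majorities:
Proposal Blue vs Option IV: Option IV, 18–15.
Proposal Blue vs Plan E: Proposal Blue wins 19–14.
Proposal Blue vs Option II: Option II wins 24–9.
Option IV vs Plan E: Option IV is ranked higher on 6+2+1+6 = 15 ballots, Plan E on 18. Plan E wins 18–15.
Option IV–Option II: Option IV 18–15.
Plan E vs Option II: 11 to 22, Option II.
Each option has at least one pairwise win (Proposal Blue beats Plan E; Option IV beats Proposal Blue; Plan E beats Option IV; Option II beats Proposal Blue) — no Condorcet loser.

none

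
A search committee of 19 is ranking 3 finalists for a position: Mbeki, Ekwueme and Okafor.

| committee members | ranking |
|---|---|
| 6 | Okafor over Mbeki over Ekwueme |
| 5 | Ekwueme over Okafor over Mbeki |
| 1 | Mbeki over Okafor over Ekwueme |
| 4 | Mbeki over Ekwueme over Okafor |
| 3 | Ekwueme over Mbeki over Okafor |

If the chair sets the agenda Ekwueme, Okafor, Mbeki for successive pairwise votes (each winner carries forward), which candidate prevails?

Round 1: Ekwueme vs Okafor — 12–7, Ekwueme advances.
Round 2: Ekwueme vs Mbeki — 8–11, Mbeki advances.
Mbeki survives the agenda.

Mbeki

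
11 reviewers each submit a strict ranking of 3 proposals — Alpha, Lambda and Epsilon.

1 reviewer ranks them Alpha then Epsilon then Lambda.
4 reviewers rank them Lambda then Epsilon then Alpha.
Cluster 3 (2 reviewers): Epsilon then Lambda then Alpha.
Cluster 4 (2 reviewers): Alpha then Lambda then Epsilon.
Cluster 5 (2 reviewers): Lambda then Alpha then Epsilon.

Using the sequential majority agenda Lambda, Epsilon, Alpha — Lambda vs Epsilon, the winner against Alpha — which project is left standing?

Round 1: Lambda vs Epsilon — 8–3, Lambda advances.
Round 2: Lambda vs Alpha — 8–3, Lambda advances.
Lambda survives the agenda.

Lambda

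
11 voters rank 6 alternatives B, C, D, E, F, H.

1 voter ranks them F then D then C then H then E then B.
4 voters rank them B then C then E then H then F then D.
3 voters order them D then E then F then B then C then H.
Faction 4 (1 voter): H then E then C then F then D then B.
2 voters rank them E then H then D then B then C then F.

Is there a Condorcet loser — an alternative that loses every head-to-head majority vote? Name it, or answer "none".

none

Pairwise majorities:
B vs C: 4+3+2 = 9 for B, 2 for C — B by 9–2.
B–D: D 7–4.
B vs E: E wins 7–4.
B vs F: B is ranked higher on 4+2 = 6 ballots, F on 5. B wins 6–5.
B vs H: 4+3 = 7 for B, 4 for H — B by 7–4.
C vs D: 4+1 = 5 for C, 6 for D — D by 6–5.
C vs E: C is ranked higher on 1+4 = 5 ballots, E on 6. E wins 6–5.
C vs F: 7 to 4, C.
C vs H: 1+4+3 = 8 for C, 3 for H — C by 8–3.
D vs E: 4 to 7, E.
D vs F: F, 6–5.
D vs H: D preferred on 1+3 = 4 ballots; H wins 7–4.
E–F: E 10–1.
E vs H: E preferred on 4+3+2 = 9 ballots; E wins 9–2.
F vs H: H wins 7–4.
Each alternative has at least one pairwise win (B beats C; C beats F; D beats B; E beats B; F beats D; H beats D) — no Condorcet loser.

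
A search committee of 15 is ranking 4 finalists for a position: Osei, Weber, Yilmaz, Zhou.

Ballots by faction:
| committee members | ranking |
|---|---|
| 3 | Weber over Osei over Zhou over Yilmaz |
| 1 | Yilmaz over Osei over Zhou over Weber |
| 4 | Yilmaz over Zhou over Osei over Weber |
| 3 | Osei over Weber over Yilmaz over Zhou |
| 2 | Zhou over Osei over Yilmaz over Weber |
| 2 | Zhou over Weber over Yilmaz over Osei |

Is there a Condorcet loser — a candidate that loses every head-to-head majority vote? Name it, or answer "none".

none

Head-to-head results (15 committee members):
Osei vs Weber: 10 to 5, Osei.
Osei vs Yilmaz: Osei wins 8–7.
Osei vs Zhou: 7 to 8, Zhou.
Weber vs Yilmaz: Weber, 8–7.
Weber vs Zhou: 6 to 9, Zhou.
Yilmaz–Zhou: Yilmaz 8–7.
No candidate is winless: Osei beats Weber; Weber beats Yilmaz; Yilmaz beats Zhou; Zhou beats Osei. There is no Condorcet loser.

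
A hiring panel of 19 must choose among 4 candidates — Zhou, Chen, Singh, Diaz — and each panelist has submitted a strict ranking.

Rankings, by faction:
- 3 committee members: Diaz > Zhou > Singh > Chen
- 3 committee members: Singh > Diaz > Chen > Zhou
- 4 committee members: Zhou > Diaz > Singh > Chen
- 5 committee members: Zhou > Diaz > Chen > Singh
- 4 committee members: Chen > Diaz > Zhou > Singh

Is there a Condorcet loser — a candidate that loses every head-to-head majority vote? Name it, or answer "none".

Chen

Pairwise majorities:
Zhou vs Chen: 3+4+5 = 12 for Zhou, 7 for Chen — Zhou by 12–7.
Zhou–Singh: Zhou 16–3.
Zhou–Diaz: Diaz 10–9.
Chen vs Singh: 9 to 10, Singh.
Chen vs Diaz: 4 for Chen, 15 for Diaz — Diaz by 15–4.
Singh vs Diaz: Diaz wins 16–3.
Only Chen has no wins; Chen is the Condorcet loser.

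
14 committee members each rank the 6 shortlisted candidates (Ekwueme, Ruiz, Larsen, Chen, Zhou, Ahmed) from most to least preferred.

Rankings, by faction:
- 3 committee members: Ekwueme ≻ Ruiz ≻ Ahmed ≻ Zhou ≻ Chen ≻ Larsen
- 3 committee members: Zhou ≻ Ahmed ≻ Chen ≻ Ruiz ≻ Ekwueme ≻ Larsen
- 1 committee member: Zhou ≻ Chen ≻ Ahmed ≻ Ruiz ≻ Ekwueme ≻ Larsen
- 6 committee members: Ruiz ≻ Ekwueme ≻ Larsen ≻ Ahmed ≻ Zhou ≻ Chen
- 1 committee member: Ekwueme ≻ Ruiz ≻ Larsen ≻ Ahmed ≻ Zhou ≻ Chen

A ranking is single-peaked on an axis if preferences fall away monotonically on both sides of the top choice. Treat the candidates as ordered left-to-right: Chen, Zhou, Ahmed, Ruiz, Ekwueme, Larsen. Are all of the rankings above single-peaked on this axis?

Axis positions: Chen=1, Zhou=2, Ahmed=3, Ruiz=4, Ekwueme=5, Larsen=6.
Faction 1 (peak Ekwueme at position 5): ranking walks positions 5-4-3-2-1-6, expanding outward from the peak — single-peaked.
Faction 2 (peak Zhou at position 2): ranking walks positions 2-3-1-4-5-6, expanding outward from the peak — single-peaked.
Faction 3 (peak Zhou at position 2): ranking walks positions 2-1-3-4-5-6, expanding outward from the peak — single-peaked.
Faction 4 (peak Ruiz at position 4): ranking walks positions 4-5-6-3-2-1, expanding outward from the peak — single-peaked.
Faction 5 (peak Ekwueme at position 5): ranking walks positions 5-4-6-3-2-1, expanding outward from the peak — single-peaked.
Every ranking is single-peaked on this axis.

yes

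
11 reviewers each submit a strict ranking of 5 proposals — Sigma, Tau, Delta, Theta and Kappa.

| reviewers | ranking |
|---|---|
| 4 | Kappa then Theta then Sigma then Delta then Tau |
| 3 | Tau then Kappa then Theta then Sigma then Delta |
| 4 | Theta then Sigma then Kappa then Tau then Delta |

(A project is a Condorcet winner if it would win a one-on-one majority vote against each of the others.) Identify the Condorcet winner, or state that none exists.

Head-to-head results (11 reviewers):
Sigma vs Tau: 8 to 3, Sigma.
Sigma vs Delta: 11 to 0, Sigma.
Sigma vs Theta: 0 for Sigma, 11 for Theta — Theta by 11–0.
Sigma vs Kappa: 4 for Sigma, 7 for Kappa — Kappa by 7–4.
Tau vs Delta: Tau is ranked higher on 3+4 = 7 ballots, Delta on 4. Tau wins 7–4.
Tau vs Theta: 3 to 8, Theta.
Tau vs Kappa: Tau preferred on 3 ballots; Kappa wins 8–3.
Delta vs Theta: 0 to 11, Theta.
Delta vs Kappa: Delta preferred on 0 ballots; Kappa wins 11–0.
Theta vs Kappa: 4 for Theta, 7 for Kappa — Kappa by 7–4.
Only Kappa has no losses; Kappa is the Condorcet winner.

Kappa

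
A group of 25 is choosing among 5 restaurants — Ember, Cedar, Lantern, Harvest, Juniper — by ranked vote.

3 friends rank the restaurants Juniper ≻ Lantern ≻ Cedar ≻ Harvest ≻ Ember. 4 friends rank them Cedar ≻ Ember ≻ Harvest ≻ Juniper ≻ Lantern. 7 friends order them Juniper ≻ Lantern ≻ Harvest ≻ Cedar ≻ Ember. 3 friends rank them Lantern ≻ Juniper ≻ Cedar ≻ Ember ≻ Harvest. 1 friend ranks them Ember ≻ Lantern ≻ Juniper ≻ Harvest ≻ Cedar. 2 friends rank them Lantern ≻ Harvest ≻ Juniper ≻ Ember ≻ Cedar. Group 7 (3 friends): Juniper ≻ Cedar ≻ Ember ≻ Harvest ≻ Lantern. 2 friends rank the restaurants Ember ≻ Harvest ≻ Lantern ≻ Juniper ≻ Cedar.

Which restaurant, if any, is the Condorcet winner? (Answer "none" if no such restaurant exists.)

Pairwise majorities:
Ember vs Cedar: Ember preferred on 1+2+2 = 5 ballots; Cedar wins 20–5.
Ember vs Lantern: 10 to 15, Lantern.
Ember vs Harvest: 4+3+1+3+2 = 13 for Ember, 12 for Harvest — Ember by 13–12.
Ember vs Juniper: Ember is ranked higher on 4+1+2 = 7 ballots, Juniper on 18. Juniper wins 18–7.
Cedar vs Lantern: Cedar preferred on 4+3 = 7 ballots; Lantern wins 18–7.
Cedar vs Harvest: Cedar preferred on 3+4+3+3 = 13 ballots; Cedar wins 13–12.
Cedar vs Juniper: Cedar preferred on 4 ballots; Juniper wins 21–4.
Lantern vs Harvest: 3+7+3+1+2 = 16 for Lantern, 9 for Harvest — Lantern by 16–9.
Lantern vs Juniper: Lantern is ranked higher on 3+1+2+2 = 8 ballots, Juniper on 17. Juniper wins 17–8.
Harvest vs Juniper: Harvest preferred on 4+2+2 = 8 ballots; Juniper wins 17–8.
Juniper beats each of Ember, Cedar, Lantern, Harvest — Juniper is the Condorcet winner.

Juniper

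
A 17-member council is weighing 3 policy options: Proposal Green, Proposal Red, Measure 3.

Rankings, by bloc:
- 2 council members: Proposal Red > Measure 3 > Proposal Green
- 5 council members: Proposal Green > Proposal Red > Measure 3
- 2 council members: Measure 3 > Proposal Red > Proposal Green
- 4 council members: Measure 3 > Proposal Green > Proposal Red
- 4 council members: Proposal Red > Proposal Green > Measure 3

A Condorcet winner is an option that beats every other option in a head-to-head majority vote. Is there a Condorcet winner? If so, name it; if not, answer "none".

Proposal Green

Check each pair by majority over 17 ballots:
Proposal Green vs Proposal Red: Proposal Green is ranked higher on 5+4 = 9 ballots, Proposal Red on 8. Proposal Green wins 9–8.
Proposal Green vs Measure 3: Proposal Green is ranked higher on 5+4 = 9 ballots, Measure 3 on 8. Proposal Green wins 9–8.
Proposal Red vs Measure 3: Proposal Red preferred on 2+5+4 = 11 ballots; Proposal Red wins 11–6.
Proposal Green wins every pairwise contest, so Proposal Green is the Condorcet winner.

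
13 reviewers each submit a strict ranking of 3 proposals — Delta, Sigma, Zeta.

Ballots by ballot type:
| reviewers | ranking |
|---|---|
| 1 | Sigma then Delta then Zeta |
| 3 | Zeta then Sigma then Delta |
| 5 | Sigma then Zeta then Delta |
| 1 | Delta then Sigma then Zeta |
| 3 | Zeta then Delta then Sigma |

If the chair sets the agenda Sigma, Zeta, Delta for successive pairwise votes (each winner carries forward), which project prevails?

Sigma

Round 1: Sigma vs Zeta — 7–6, Sigma advances.
Round 2: Sigma vs Delta — 9–4, Sigma advances.
The agenda winner is Sigma.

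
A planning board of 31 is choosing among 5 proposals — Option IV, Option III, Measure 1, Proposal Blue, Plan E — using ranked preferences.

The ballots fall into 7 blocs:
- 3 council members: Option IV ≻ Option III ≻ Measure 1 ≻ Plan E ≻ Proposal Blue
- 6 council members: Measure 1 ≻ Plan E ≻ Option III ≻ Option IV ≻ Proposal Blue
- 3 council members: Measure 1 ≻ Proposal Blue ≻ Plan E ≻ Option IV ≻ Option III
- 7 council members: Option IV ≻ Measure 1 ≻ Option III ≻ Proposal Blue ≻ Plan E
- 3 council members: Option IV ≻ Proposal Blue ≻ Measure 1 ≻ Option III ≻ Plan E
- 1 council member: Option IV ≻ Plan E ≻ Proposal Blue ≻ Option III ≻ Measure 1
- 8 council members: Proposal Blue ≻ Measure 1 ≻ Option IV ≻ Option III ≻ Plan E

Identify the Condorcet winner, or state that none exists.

Pairwise majorities:
Option IV vs Option III: 25 to 6, Option IV.
Option IV vs Measure 1: 3+7+3+1 = 14 for Option IV, 17 for Measure 1 — Measure 1 by 17–14.
Option IV vs Proposal Blue: Option IV preferred on 3+6+7+3+1 = 20 ballots; Option IV wins 20–11.
Option IV vs Plan E: Option IV preferred on 3+7+3+1+8 = 22 ballots; Option IV wins 22–9.
Option III vs Measure 1: Option III is ranked higher on 3+1 = 4 ballots, Measure 1 on 27. Measure 1 wins 27–4.
Option III vs Proposal Blue: 3+6+7 = 16 for Option III, 15 for Proposal Blue — Option III by 16–15.
Option III vs Plan E: 3+7+3+8 = 21 for Option III, 10 for Plan E — Option III by 21–10.
Measure 1 vs Proposal Blue: 3+6+3+7 = 19 for Measure 1, 12 for Proposal Blue — Measure 1 by 19–12.
Measure 1 vs Plan E: Measure 1 preferred on 3+6+3+7+3+8 = 30 ballots; Measure 1 wins 30–1.
Proposal Blue vs Plan E: 21 to 10, Proposal Blue.
Measure 1 wins every pairwise contest, so Measure 1 is the Condorcet winner.

Measure 1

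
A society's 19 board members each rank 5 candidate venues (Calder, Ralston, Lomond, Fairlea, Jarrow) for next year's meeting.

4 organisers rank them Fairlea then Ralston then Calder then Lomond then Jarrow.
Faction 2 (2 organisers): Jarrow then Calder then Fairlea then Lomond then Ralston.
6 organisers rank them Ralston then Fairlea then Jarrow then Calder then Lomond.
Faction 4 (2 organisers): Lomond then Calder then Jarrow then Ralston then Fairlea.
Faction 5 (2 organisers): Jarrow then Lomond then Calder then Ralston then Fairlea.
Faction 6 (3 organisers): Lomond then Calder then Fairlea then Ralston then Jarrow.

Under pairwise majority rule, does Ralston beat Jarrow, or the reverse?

Ralston

Ballots ranking Ralston above Jarrow: 4 + 6 + 3 = 13.
Ballots ranking Jarrow above Ralston: 19 − 13 = 6.
Ralston wins the head-to-head 13–6.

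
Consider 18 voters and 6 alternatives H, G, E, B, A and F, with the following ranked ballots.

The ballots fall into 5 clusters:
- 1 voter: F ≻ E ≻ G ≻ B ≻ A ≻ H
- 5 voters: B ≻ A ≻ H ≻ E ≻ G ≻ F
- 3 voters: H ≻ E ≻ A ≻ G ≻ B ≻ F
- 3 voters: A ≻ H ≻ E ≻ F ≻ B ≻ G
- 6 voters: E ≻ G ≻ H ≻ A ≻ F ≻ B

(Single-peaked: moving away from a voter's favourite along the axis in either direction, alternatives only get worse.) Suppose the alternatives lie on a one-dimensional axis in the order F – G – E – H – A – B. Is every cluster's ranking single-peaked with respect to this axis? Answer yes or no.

Axis positions: F=1, G=2, E=3, H=4, A=5, B=6.
Cluster 1: ranking walks positions 1-3-2-6-5-4; E is ranked above G even though G lies between E and the peak F on the axis — preferences dip and rise again. Not single-peaked.
Cluster 2 (peak B at position 6): ranking walks positions 6-5-4-3-2-1, expanding outward from the peak — single-peaked.
Cluster 3 (peak H at position 4): ranking walks positions 4-3-5-2-6-1, expanding outward from the peak — single-peaked.
Cluster 4: ranking walks positions 5-4-3-1-6-2; F is ranked above G even though G lies between F and the peak A on the axis — preferences dip and rise again. Not single-peaked.
Cluster 5 (peak E at position 3): ranking walks positions 3-2-4-5-1-6, expanding outward from the peak — single-peaked.
Cluster 1 violates single-peakedness, so the profile is not single-peaked on this axis.

no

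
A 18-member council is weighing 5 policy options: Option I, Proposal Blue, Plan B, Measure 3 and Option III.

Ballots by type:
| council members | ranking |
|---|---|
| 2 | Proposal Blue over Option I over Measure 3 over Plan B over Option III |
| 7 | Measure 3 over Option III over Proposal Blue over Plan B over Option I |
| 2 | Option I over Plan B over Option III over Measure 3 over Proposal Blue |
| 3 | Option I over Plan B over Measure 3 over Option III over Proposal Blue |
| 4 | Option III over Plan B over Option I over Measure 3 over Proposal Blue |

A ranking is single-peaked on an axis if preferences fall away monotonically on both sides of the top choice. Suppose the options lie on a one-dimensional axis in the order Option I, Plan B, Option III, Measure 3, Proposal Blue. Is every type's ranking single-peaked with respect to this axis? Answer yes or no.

Axis positions: Option I=1, Plan B=2, Option III=3, Measure 3=4, Proposal Blue=5.
Type 1: ranking walks positions 5-1-4-2-3; Option I is ranked above Measure 3 even though Measure 3 lies between Option I and the peak Proposal Blue on the axis — preferences dip and rise again. Not single-peaked.
Type 2 (peak Measure 3 at position 4): ranking walks positions 4-3-5-2-1, expanding outward from the peak — single-peaked.
Type 3 (peak Option I at position 1): ranking walks positions 1-2-3-4-5, expanding outward from the peak — single-peaked.
Type 4: ranking walks positions 1-2-4-3-5; Measure 3 is ranked above Option III even though Option III lies between Measure 3 and the peak Option I on the axis — preferences dip and rise again. Not single-peaked.
Type 5 (peak Option III at position 3): ranking walks positions 3-2-1-4-5, expanding outward from the peak — single-peaked.
Type 1 violates single-peakedness, so the profile is not single-peaked on this axis.

no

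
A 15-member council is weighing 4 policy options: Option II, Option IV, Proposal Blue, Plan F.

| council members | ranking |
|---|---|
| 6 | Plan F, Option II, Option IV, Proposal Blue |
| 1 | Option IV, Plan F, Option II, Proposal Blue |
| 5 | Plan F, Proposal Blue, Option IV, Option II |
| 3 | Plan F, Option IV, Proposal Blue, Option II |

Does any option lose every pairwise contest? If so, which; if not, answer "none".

Option II

Head-to-head results (15 council members):
Option II vs Option IV: Option II preferred on 6 ballots; Option IV wins 9–6.
Option II vs Proposal Blue: Proposal Blue wins 8–7.
Option II vs Plan F: Option II preferred on 0 ballots; Plan F wins 15–0.
Option IV vs Proposal Blue: 6+1+3 = 10 for Option IV, 5 for Proposal Blue — Option IV by 10–5.
Option IV vs Plan F: Plan F, 14–1.
Proposal Blue vs Plan F: 0 for Proposal Blue, 15 for Plan F — Plan F by 15–0.
Only Option II has no wins; Option II is the Condorcet loser.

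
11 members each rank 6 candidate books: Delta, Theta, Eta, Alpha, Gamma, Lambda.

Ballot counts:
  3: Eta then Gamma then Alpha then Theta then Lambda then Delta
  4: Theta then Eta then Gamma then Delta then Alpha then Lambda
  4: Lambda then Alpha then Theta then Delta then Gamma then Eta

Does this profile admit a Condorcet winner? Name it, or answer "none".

none

Check each pair by majority over 11 ballots:
Delta vs Theta: 0 for Delta, 11 for Theta — Theta by 11–0.
Delta vs Eta: Delta is ranked higher on 4 ballots, Eta on 7. Eta wins 7–4.
Delta vs Alpha: Delta is ranked higher on 4 ballots, Alpha on 7. Alpha wins 7–4.
Delta vs Gamma: 4 to 7, Gamma.
Delta vs Lambda: Delta is ranked higher on 4 ballots, Lambda on 7. Lambda wins 7–4.
Theta vs Eta: Theta preferred on 4+4 = 8 ballots; Theta wins 8–3.
Theta vs Alpha: 4 to 7, Alpha.
Theta vs Gamma: Theta preferred on 4+4 = 8 ballots; Theta wins 8–3.
Theta vs Lambda: 3+4 = 7 for Theta, 4 for Lambda — Theta by 7–4.
Eta vs Alpha: Eta preferred on 3+4 = 7 ballots; Eta wins 7–4.
Eta vs Gamma: Eta preferred on 3+4 = 7 ballots; Eta wins 7–4.
Eta vs Lambda: Eta is ranked higher on 3+4 = 7 ballots, Lambda on 4. Eta wins 7–4.
Alpha vs Gamma: Alpha is ranked higher on 4 ballots, Gamma on 7. Gamma wins 7–4.
Alpha vs Lambda: 7 to 4, Alpha.
Gamma vs Lambda: Gamma preferred on 3+4 = 7 ballots; Gamma wins 7–4.
No book is unbeaten: Delta loses to Theta; Theta loses to Alpha; Eta loses to Theta; Alpha loses to Eta; Gamma loses to Theta; Lambda loses to Theta. In particular Theta beats Eta beats Alpha beats Theta is a majority cycle — no Condorcet winner exists.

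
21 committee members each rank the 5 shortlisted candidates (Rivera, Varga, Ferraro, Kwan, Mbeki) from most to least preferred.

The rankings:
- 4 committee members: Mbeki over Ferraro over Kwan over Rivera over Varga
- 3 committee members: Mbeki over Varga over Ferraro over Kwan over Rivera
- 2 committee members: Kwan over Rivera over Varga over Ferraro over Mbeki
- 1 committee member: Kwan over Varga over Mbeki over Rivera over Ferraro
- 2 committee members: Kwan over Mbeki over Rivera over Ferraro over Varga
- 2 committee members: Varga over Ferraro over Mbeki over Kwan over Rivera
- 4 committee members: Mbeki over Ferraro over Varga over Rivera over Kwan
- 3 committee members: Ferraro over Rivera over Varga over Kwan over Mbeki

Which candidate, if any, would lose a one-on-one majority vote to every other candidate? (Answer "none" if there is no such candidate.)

none

Head-to-head results (21 committee members):
Rivera vs Varga: Rivera wins 11–10.
Rivera vs Ferraro: Rivera preferred on 2+1+2 = 5 ballots; Ferraro wins 16–5.
Rivera vs Kwan: 7 to 14, Kwan.
Rivera vs Mbeki: Mbeki, 16–5.
Varga vs Ferraro: 3+2+1+2 = 8 for Varga, 13 for Ferraro — Ferraro by 13–8.
Varga vs Kwan: Varga preferred on 3+2+4+3 = 12 ballots; Varga wins 12–9.
Varga–Mbeki: Mbeki 13–8.
Ferraro vs Kwan: Ferraro, 16–5.
Ferraro vs Mbeki: 7 to 14, Mbeki.
Kwan vs Mbeki: 2+1+2+3 = 8 for Kwan, 13 for Mbeki — Mbeki by 13–8.
No candidate is winless: Rivera beats Varga; Varga beats Kwan; Ferraro beats Rivera; Kwan beats Rivera; Mbeki beats Rivera. There is no Condorcet loser.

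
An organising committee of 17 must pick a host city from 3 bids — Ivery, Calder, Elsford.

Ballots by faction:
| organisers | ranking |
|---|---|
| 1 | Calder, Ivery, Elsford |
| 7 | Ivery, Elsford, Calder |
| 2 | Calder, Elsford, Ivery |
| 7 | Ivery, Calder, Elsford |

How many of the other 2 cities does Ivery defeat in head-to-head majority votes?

Ivery against each rival (17 organisers):
Ivery vs Calder: 14 to 3, Ivery.
Ivery vs Elsford: Ivery, 15–2.
Ivery beats Calder, Elsford — 2 pairwise wins.

2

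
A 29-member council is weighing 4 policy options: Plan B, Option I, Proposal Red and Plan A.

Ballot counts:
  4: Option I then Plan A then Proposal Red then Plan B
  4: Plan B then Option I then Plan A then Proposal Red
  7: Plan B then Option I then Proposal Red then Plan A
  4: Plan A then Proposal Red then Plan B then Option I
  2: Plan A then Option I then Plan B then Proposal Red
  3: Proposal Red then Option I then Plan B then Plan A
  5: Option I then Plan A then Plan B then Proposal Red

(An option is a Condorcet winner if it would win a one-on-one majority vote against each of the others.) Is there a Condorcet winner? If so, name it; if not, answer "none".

none

Pairwise majorities:
Plan B vs Option I: 4+7+4 = 15 for Plan B, 14 for Option I — Plan B by 15–14.
Plan B vs Proposal Red: Plan B preferred on 4+7+2+5 = 18 ballots; Plan B wins 18–11.
Plan B vs Plan A: Plan B preferred on 4+7+3 = 14 ballots; Plan A wins 15–14.
Option I vs Proposal Red: Option I is ranked higher on 4+4+7+2+5 = 22 ballots, Proposal Red on 7. Option I wins 22–7.
Option I vs Plan A: 23 to 6, Option I.
Proposal Red vs Plan A: 7+3 = 10 for Proposal Red, 19 for Plan A — Plan A by 19–10.
Each option drops at least one matchup (Plan B loses to Plan A; Option I loses to Plan B; Proposal Red loses to Plan B; Plan A loses to Option I); the cycle Plan B → Option I → Plan A → Plan B rules out a Condorcet winner.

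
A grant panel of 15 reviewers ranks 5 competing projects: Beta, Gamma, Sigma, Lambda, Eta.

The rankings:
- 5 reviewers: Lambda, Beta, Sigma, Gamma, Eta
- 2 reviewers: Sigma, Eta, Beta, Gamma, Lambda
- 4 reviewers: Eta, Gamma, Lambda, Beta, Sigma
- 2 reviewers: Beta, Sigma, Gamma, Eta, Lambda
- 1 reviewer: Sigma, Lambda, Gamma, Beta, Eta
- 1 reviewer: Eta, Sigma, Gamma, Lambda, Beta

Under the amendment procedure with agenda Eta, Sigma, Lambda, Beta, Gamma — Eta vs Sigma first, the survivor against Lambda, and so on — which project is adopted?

Gamma

Round 1: Eta vs Sigma — 5–10, Sigma advances.
Round 2: Sigma vs Lambda — 6–9, Lambda advances.
Round 3: Lambda vs Beta — 11–4, Lambda advances.
Round 4: Lambda vs Gamma — 6–9, Gamma advances.
The agenda winner is Gamma.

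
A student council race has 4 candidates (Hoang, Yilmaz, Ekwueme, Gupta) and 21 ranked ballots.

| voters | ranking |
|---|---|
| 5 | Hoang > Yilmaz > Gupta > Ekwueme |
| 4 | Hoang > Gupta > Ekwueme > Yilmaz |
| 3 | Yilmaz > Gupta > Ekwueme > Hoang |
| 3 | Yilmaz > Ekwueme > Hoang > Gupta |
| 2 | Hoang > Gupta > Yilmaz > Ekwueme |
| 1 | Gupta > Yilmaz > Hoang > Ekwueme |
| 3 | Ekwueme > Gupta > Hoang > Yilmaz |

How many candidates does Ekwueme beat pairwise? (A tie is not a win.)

Ekwueme against each rival (21 voters):
Ekwueme vs Hoang: 9 to 12, Hoang.
Ekwueme vs Yilmaz: Yilmaz, 14–7.
Ekwueme vs Gupta: 3+3 = 6 for Ekwueme, 15 for Gupta — Gupta by 15–6.
Ekwueme beats no one; loses to Hoang, Yilmaz, Gupta — 0 pairwise wins.

0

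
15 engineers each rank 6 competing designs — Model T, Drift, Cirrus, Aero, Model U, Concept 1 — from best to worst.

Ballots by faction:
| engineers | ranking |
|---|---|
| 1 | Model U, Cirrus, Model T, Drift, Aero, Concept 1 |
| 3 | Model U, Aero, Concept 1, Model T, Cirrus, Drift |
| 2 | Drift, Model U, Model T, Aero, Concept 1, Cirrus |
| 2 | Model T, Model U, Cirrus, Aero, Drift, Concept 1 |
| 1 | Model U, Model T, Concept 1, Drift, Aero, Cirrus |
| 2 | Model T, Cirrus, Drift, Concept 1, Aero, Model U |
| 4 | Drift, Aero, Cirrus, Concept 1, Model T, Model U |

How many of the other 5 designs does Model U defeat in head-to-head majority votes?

3

Model U against each rival (15 engineers):
Model U vs Model T: Model T wins 8–7.
Model U vs Drift: Model U preferred on 1+3+2+1 = 7 ballots; Drift wins 8–7.
Model U vs Cirrus: Model U, 9–6.
Model U vs Aero: Model U is ranked higher on 1+3+2+2+1 = 9 ballots, Aero on 6. Model U wins 9–6.
Model U–Concept 1: Model U 9–6.
Model U beats Cirrus, Aero, Concept 1; loses to Model T, Drift — 3 pairwise wins.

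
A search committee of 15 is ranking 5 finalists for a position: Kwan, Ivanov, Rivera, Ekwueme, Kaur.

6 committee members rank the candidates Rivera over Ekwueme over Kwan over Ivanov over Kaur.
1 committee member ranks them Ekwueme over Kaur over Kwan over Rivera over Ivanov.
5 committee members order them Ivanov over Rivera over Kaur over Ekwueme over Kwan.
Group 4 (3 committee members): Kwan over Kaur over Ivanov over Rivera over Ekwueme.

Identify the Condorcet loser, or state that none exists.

Head-to-head results (15 committee members):
Kwan–Ivanov: Kwan 10–5.
Kwan vs Rivera: Rivera, 11–4.
Kwan–Ekwueme: Ekwueme 12–3.
Kwan vs Kaur: Kwan preferred on 6+3 = 9 ballots; Kwan wins 9–6.
Ivanov vs Rivera: Ivanov wins 8–7.
Ivanov vs Ekwueme: 5+3 = 8 for Ivanov, 7 for Ekwueme — Ivanov by 8–7.
Ivanov vs Kaur: Ivanov is ranked higher on 6+5 = 11 ballots, Kaur on 4. Ivanov wins 11–4.
Rivera vs Ekwueme: Rivera wins 14–1.
Rivera vs Kaur: Rivera wins 11–4.
Ekwueme–Kaur: Kaur 8–7.
No candidate is winless: Kwan beats Ivanov; Ivanov beats Rivera; Rivera beats Kwan; Ekwueme beats Kwan; Kaur beats Ekwueme. There is no Condorcet loser.

none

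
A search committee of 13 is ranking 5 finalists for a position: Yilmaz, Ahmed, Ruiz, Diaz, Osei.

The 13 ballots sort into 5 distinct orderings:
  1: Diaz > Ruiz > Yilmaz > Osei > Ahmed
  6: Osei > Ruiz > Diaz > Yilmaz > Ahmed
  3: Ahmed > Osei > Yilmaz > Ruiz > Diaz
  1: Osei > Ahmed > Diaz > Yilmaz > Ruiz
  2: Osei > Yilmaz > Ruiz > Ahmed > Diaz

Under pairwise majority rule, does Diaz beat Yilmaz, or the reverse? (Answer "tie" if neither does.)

Ballots ranking Diaz above Yilmaz: 1 + 6 + 1 = 8.
Ballots ranking Yilmaz above Diaz: 13 − 8 = 5.
Diaz wins the head-to-head 8–5.

Diaz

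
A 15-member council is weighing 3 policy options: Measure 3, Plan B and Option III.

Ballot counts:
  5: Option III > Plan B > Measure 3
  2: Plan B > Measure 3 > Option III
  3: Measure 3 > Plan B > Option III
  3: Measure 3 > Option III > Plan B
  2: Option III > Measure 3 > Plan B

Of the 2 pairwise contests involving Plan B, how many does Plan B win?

0

Plan B against each rival (15 council members):
Plan B vs Measure 3: Measure 3, 8–7.
Plan B vs Option III: 5 to 10, Option III.
Plan B beats no one; loses to Measure 3, Option III — 0 pairwise wins.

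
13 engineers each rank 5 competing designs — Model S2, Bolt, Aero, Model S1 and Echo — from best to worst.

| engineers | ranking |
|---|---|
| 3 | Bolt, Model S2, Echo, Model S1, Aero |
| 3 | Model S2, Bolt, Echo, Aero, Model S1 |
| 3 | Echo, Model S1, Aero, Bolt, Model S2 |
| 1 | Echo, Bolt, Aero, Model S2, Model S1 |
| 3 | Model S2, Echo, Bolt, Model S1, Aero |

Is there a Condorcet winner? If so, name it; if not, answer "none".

none

Head-to-head results (13 engineers):
Model S2 vs Bolt: Model S2 preferred on 3+3 = 6 ballots; Bolt wins 7–6.
Model S2 vs Aero: 9 to 4, Model S2.
Model S2 vs Model S1: Model S2 preferred on 3+3+1+3 = 10 ballots; Model S2 wins 10–3.
Model S2 vs Echo: 9 to 4, Model S2.
Bolt vs Aero: Bolt preferred on 3+3+1+3 = 10 ballots; Bolt wins 10–3.
Bolt vs Model S1: 3+3+1+3 = 10 for Bolt, 3 for Model S1 — Bolt by 10–3.
Bolt vs Echo: Bolt preferred on 3+3 = 6 ballots; Echo wins 7–6.
Aero vs Model S1: Aero preferred on 3+1 = 4 ballots; Model S1 wins 9–4.
Aero vs Echo: Aero preferred on 0 ballots; Echo wins 13–0.
Model S1 vs Echo: 0 to 13, Echo.
Each design drops at least one matchup (Model S2 loses to Bolt; Bolt loses to Echo; Aero loses to Model S2; Model S1 loses to Model S2; Echo loses to Model S2); the cycle Model S2 beats Echo beats Bolt beats Model S2 rules out a Condorcet winner.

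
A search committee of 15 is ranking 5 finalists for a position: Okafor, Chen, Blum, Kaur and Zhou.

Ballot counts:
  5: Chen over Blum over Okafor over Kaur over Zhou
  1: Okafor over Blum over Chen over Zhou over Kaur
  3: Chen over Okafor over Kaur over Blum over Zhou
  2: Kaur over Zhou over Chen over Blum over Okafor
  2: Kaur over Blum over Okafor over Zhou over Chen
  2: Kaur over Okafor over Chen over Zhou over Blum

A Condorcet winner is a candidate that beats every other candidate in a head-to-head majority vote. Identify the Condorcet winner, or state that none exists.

Pairwise majorities:
Okafor vs Chen: Chen, 10–5.
Okafor vs Blum: Blum wins 9–6.
Okafor vs Kaur: Okafor wins 9–6.
Okafor vs Zhou: Okafor, 13–2.
Chen–Blum: Chen 12–3.
Chen vs Kaur: Chen, 9–6.
Chen vs Zhou: Chen wins 11–4.
Blum vs Kaur: Kaur wins 9–6.
Blum vs Zhou: Blum, 11–4.
Kaur vs Zhou: Kaur wins 14–1.
Chen defeats every rival head-to-head and is the Condorcet winner.

Chen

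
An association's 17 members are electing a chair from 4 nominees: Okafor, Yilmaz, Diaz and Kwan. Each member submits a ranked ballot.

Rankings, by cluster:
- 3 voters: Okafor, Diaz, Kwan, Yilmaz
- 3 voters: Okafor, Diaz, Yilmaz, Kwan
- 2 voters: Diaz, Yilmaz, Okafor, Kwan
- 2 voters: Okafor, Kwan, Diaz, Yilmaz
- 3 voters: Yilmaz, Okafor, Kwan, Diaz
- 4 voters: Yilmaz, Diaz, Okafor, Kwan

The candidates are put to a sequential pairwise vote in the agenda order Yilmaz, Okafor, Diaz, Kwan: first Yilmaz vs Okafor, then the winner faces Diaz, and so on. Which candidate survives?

Diaz

Round 1: Yilmaz vs Okafor — 9–8, Yilmaz advances.
Round 2: Yilmaz vs Diaz — 7–10, Diaz advances.
Round 3: Diaz vs Kwan — 12–5, Diaz advances.
Diaz survives the agenda.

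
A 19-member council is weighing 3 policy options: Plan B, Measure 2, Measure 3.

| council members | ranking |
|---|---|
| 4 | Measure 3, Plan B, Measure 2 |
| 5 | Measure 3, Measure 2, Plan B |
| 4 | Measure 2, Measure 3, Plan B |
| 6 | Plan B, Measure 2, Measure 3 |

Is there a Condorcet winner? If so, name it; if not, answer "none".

none

Pairwise majorities:
Plan B vs Measure 2: 10 to 9, Plan B.
Plan B vs Measure 3: Measure 3, 13–6.
Measure 2 vs Measure 3: Measure 2 wins 10–9.
No option is unbeaten: Plan B loses to Measure 3; Measure 2 loses to Plan B; Measure 3 loses to Measure 2. In particular Plan B > Measure 2 > Measure 3 > Plan B is a majority cycle — no Condorcet winner exists.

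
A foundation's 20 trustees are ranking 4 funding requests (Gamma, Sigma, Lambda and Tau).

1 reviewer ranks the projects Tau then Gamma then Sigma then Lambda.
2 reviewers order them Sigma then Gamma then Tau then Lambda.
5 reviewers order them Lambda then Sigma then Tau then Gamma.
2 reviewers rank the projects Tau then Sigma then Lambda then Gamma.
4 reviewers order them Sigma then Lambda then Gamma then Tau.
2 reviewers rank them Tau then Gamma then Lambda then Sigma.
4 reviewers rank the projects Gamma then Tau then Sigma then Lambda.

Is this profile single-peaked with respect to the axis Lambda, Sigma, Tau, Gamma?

Axis positions: Lambda=1, Sigma=2, Tau=3, Gamma=4.
Ballot type 1 (peak Tau at position 3): ranking walks positions 3-4-2-1, expanding outward from the peak — single-peaked.
Ballot type 2: ranking walks positions 2-4-3-1; Gamma is ranked above Tau even though Tau lies between Gamma and the peak Sigma on the axis — preferences dip and rise again. Not single-peaked.
Ballot type 3 (peak Lambda at position 1): ranking walks positions 1-2-3-4, expanding outward from the peak — single-peaked.
Ballot type 4 (peak Tau at position 3): ranking walks positions 3-2-1-4, expanding outward from the peak — single-peaked.
Ballot type 5: ranking walks positions 2-1-4-3; Gamma is ranked above Tau even though Tau lies between Gamma and the peak Sigma on the axis — preferences dip and rise again. Not single-peaked.
Ballot type 6: ranking walks positions 3-4-1-2; Lambda is ranked above Sigma even though Sigma lies between Lambda and the peak Tau on the axis — preferences dip and rise again. Not single-peaked.
Ballot type 7 (peak Gamma at position 4): ranking walks positions 4-3-2-1, expanding outward from the peak — single-peaked.
Ballot type 2 violates single-peakedness, so the profile is not single-peaked on this axis.

no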